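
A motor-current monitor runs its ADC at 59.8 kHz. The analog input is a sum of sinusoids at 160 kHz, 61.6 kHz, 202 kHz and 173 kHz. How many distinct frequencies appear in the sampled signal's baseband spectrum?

4

fs/2 = 29.9 kHz.
160 kHz mod fs = 40.4 kHz.
40.4 kHz > fs/2 = 29.9 kHz, folds to fs − 40.4 kHz = 19.4 kHz.
61.6 kHz mod fs = 1.8 kHz.
1.8 kHz ≤ fs/2 = 29.9 kHz, appears at 1.8 kHz.
202 kHz mod fs = 22.6 kHz.
22.6 kHz ≤ fs/2 = 29.9 kHz, appears at 22.6 kHz.
173 kHz mod fs = 53.4 kHz.
53.4 kHz > fs/2 = 29.9 kHz, folds to fs − 53.4 kHz = 6.4 kHz.
Distinct values: {1.8 kHz, 6.4 kHz, 19.4 kHz, 22.6 kHz} → 4.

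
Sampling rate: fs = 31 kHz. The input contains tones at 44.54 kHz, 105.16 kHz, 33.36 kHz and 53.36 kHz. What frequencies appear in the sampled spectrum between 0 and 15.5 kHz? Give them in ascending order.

fs/2 = 15.5 kHz.
44.54 kHz mod fs = 13.54 kHz.
13.54 kHz ≤ fs/2 = 15.5 kHz, appears at 13.54 kHz.
105.16 kHz mod fs = 12.16 kHz.
12.16 kHz ≤ fs/2 = 15.5 kHz, appears at 12.16 kHz.
33.36 kHz mod fs = 2.36 kHz.
2.36 kHz ≤ fs/2 = 15.5 kHz, appears at 2.36 kHz.
53.36 kHz mod fs = 22.36 kHz.
22.36 kHz > fs/2 = 15.5 kHz, folds to fs − 22.36 kHz = 8.64 kHz.
Distinct values: {2.36 kHz, 8.64 kHz, 12.16 kHz, 13.54 kHz}.

2.36 kHz, 8.64 kHz, 12.16 kHz, 13.54 kHz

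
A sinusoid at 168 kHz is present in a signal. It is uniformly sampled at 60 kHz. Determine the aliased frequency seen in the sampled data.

168 kHz mod fs = 48 kHz.
48 kHz > fs/2 = 30 kHz, folds to fs − 48 kHz = 12 kHz.

12 kHz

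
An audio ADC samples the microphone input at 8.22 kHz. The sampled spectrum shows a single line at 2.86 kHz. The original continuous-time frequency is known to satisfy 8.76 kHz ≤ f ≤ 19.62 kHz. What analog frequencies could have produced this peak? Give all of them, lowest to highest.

11.08 kHz, 13.58 kHz, 19.3 kHz

Frequencies that alias to 2.86 kHz are k·fs ± 2.86 kHz for integer k ≥ 0.
k=0: 2.86 kHz.
k=1: 5.36 kHz, 11.08 kHz.
k=2: 13.58 kHz, 19.3 kHz.
k=3: 21.8 kHz, 27.52 kHz.
Within [8.76 kHz, 19.62 kHz]: 11.08 kHz, 13.58 kHz, 19.3 kHz.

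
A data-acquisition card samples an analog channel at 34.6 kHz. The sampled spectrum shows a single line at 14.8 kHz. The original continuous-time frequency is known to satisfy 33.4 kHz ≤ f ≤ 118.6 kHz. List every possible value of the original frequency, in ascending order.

Frequencies that alias to 14.8 kHz are k·fs ± 14.8 kHz for integer k ≥ 0.
k=0: 14.8 kHz.
k=1: 19.8 kHz, 49.4 kHz.
k=2: 54.4 kHz, 84 kHz.
k=3: 89 kHz, 118.6 kHz.
k=4: 123.6 kHz, 153.2 kHz.
Within [33.4 kHz, 118.6 kHz]: 49.4 kHz, 54.4 kHz, 84 kHz, 89 kHz, 118.6 kHz.

49.4 kHz, 54.4 kHz, 84 kHz, 89 kHz, 118.6 kHz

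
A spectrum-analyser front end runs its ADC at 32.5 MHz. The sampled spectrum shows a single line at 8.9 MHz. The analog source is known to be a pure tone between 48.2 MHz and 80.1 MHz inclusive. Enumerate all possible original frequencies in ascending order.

Frequencies that alias to 8.9 MHz are k·fs ± 8.9 MHz for integer k ≥ 0.
k=0: 8.9 MHz.
k=1: 23.6 MHz, 41.4 MHz.
k=2: 56.1 MHz, 73.9 MHz.
k=3: 88.6 MHz, 106.4 MHz.
Within [48.2 MHz, 80.1 MHz]: 56.1 MHz, 73.9 MHz.

56.1 MHz, 73.9 MHz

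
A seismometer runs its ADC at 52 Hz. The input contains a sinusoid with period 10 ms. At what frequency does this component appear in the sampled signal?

T = 10 ms → f = 1/T = 100 Hz.
100 Hz mod fs = 48 Hz.
48 Hz > fs/2 = 26 Hz, folds to fs − 48 Hz = 4 Hz.

4 Hz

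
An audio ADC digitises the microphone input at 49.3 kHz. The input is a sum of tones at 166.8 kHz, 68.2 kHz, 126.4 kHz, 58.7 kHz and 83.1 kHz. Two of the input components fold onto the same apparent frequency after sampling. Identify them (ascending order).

fs/2 = 24.65 kHz.
166.8 kHz mod fs = 18.9 kHz.
18.9 kHz ≤ fs/2 = 24.65 kHz, appears at 18.9 kHz.
68.2 kHz mod fs = 18.9 kHz.
18.9 kHz ≤ fs/2 = 24.65 kHz, appears at 18.9 kHz.
126.4 kHz mod fs = 27.8 kHz.
27.8 kHz > fs/2 = 24.65 kHz, folds to fs − 27.8 kHz = 21.5 kHz.
58.7 kHz mod fs = 9.4 kHz.
9.4 kHz ≤ fs/2 = 24.65 kHz, appears at 9.4 kHz.
83.1 kHz mod fs = 33.8 kHz.
33.8 kHz > fs/2 = 24.65 kHz, folds to fs − 33.8 kHz = 15.5 kHz.
68.2 kHz and 166.8 kHz both map to 18.9 kHz.

68.2 kHz, 166.8 kHz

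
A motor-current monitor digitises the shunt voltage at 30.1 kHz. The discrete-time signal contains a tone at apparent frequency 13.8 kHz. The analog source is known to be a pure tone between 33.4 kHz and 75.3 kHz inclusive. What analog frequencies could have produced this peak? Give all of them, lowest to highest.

Frequencies that alias to 13.8 kHz are k·fs ± 13.8 kHz for integer k ≥ 0.
k=0: 13.8 kHz.
k=1: 16.3 kHz, 43.9 kHz.
k=2: 46.4 kHz, 74 kHz.
k=3: 76.5 kHz, 104.1 kHz.
Within [33.4 kHz, 75.3 kHz]: 43.9 kHz, 46.4 kHz, 74 kHz.

43.9 kHz, 46.4 kHz, 74 kHz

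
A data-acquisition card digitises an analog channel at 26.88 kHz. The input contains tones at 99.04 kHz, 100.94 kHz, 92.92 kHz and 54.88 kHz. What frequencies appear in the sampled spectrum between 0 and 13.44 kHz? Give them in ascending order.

1.12 kHz, 6.58 kHz, 8.48 kHz, 12.28 kHz

fs/2 = 13.44 kHz.
99.04 kHz mod fs = 18.4 kHz.
18.4 kHz > fs/2 = 13.44 kHz, folds to fs − 18.4 kHz = 8.48 kHz.
100.94 kHz mod fs = 20.3 kHz.
20.3 kHz > fs/2 = 13.44 kHz, folds to fs − 20.3 kHz = 6.58 kHz.
92.92 kHz mod fs = 12.28 kHz.
12.28 kHz ≤ fs/2 = 13.44 kHz, appears at 12.28 kHz.
54.88 kHz mod fs = 1.12 kHz.
1.12 kHz ≤ fs/2 = 13.44 kHz, appears at 1.12 kHz.
Distinct values: {1.12 kHz, 6.58 kHz, 8.48 kHz, 12.28 kHz}.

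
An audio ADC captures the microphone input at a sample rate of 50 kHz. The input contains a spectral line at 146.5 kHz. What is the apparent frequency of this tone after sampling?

3.5 kHz

146.5 kHz mod fs = 46.5 kHz.
46.5 kHz > fs/2 = 25 kHz, folds to fs − 46.5 kHz = 3.5 kHz.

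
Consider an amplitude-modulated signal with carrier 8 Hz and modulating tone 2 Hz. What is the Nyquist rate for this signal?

20 Hz

AM sidebands sit at fc ± fm = 6 Hz and 10 Hz.
Highest-frequency component: 10 Hz.
Nyquist rate = 2 × 10 Hz = 20 Hz.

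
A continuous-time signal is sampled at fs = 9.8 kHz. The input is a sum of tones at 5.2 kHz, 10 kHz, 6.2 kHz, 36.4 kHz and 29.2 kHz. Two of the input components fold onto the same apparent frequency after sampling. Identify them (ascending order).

fs/2 = 4.9 kHz.
5.2 kHz > fs/2 = 4.9 kHz, folds to fs − 5.2 kHz = 4.6 kHz.
10 kHz mod fs = 0.2 kHz.
0.2 kHz ≤ fs/2 = 4.9 kHz, appears at 0.2 kHz.
6.2 kHz > fs/2 = 4.9 kHz, folds to fs − 6.2 kHz = 3.6 kHz.
36.4 kHz mod fs = 7 kHz.
7 kHz > fs/2 = 4.9 kHz, folds to fs − 7 kHz = 2.8 kHz.
29.2 kHz mod fs = 9.6 kHz.
9.6 kHz > fs/2 = 4.9 kHz, folds to fs − 9.6 kHz = 0.2 kHz.
10 kHz and 29.2 kHz both map to 0.2 kHz.

10 kHz, 29.2 kHz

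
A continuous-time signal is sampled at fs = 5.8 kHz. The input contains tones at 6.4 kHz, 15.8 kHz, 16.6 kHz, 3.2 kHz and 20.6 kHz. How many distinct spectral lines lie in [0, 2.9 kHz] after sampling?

4

fs/2 = 2.9 kHz.
6.4 kHz mod fs = 0.6 kHz.
0.6 kHz ≤ fs/2 = 2.9 kHz, appears at 0.6 kHz.
15.8 kHz mod fs = 4.2 kHz.
4.2 kHz > fs/2 = 2.9 kHz, folds to fs − 4.2 kHz = 1.6 kHz.
16.6 kHz mod fs = 5 kHz.
5 kHz > fs/2 = 2.9 kHz, folds to fs − 5 kHz = 0.8 kHz.
3.2 kHz > fs/2 = 2.9 kHz, folds to fs − 3.2 kHz = 2.6 kHz.
20.6 kHz mod fs = 3.2 kHz.
3.2 kHz > fs/2 = 2.9 kHz, folds to fs − 3.2 kHz = 2.6 kHz.
Distinct values: {0.6 kHz, 0.8 kHz, 1.6 kHz, 2.6 kHz} → 4.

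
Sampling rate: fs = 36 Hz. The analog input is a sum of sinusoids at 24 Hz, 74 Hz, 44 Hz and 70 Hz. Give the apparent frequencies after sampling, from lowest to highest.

fs/2 = 18 Hz.
24 Hz > fs/2 = 18 Hz, folds to fs − 24 Hz = 12 Hz.
74 Hz mod fs = 2 Hz.
2 Hz ≤ fs/2 = 18 Hz, appears at 2 Hz.
44 Hz mod fs = 8 Hz.
8 Hz ≤ fs/2 = 18 Hz, appears at 8 Hz.
70 Hz mod fs = 34 Hz.
34 Hz > fs/2 = 18 Hz, folds to fs − 34 Hz = 2 Hz.
Distinct values: {2 Hz, 8 Hz, 12 Hz}.

2 Hz, 8 Hz, 12 Hz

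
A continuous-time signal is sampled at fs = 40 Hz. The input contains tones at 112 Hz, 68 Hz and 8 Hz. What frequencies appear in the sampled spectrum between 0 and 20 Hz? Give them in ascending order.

8 Hz, 12 Hz

fs/2 = 20 Hz.
112 Hz mod fs = 32 Hz.
32 Hz > fs/2 = 20 Hz, folds to fs − 32 Hz = 8 Hz.
68 Hz mod fs = 28 Hz.
28 Hz > fs/2 = 20 Hz, folds to fs − 28 Hz = 12 Hz.
8 Hz ≤ fs/2 = 20 Hz, passes unchanged.
Distinct values: {8 Hz, 12 Hz}.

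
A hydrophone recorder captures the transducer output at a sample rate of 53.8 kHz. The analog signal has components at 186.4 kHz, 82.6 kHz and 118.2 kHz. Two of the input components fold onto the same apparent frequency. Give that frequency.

25 kHz

fs/2 = 26.9 kHz.
186.4 kHz mod fs = 25 kHz.
25 kHz ≤ fs/2 = 26.9 kHz, appears at 25 kHz.
82.6 kHz mod fs = 28.8 kHz.
28.8 kHz > fs/2 = 26.9 kHz, folds to fs − 28.8 kHz = 25 kHz.
118.2 kHz mod fs = 10.6 kHz.
10.6 kHz ≤ fs/2 = 26.9 kHz, appears at 10.6 kHz.
82.6 kHz and 186.4 kHz both map to 25 kHz.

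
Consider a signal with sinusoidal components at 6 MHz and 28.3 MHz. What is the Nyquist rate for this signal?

56.6 MHz

Highest-frequency component: 28.3 MHz.
Nyquist rate = 2 × 28.3 MHz = 56.6 MHz.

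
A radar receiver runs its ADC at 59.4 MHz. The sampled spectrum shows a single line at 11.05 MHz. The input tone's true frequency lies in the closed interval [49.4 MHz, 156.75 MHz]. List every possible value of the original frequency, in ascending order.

70.45 MHz, 107.75 MHz, 129.85 MHz

Frequencies that alias to 11.05 MHz are k·fs ± 11.05 MHz for integer k ≥ 0.
k=0: 11.05 MHz.
k=1: 48.35 MHz, 70.45 MHz.
k=2: 107.75 MHz, 129.85 MHz.
k=3: 167.15 MHz, 189.25 MHz.
Within [49.4 MHz, 156.75 MHz]: 70.45 MHz, 107.75 MHz, 129.85 MHz.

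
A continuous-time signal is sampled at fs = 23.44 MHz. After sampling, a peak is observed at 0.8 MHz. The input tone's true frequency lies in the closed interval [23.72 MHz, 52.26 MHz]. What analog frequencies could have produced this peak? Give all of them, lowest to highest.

24.24 MHz, 46.08 MHz, 47.68 MHz

Frequencies that alias to 0.8 MHz are k·fs ± 0.8 MHz for integer k ≥ 0.
k=0: 0.8 MHz.
k=1: 22.64 MHz, 24.24 MHz.
k=2: 46.08 MHz, 47.68 MHz.
k=3: 69.52 MHz, 71.12 MHz.
Within [23.72 MHz, 52.26 MHz]: 24.24 MHz, 46.08 MHz, 47.68 MHz.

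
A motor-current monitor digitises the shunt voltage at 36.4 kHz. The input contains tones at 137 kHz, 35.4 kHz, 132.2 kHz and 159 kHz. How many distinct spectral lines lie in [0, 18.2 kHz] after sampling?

fs/2 = 18.2 kHz.
137 kHz mod fs = 27.8 kHz.
27.8 kHz > fs/2 = 18.2 kHz, folds to fs − 27.8 kHz = 8.6 kHz.
35.4 kHz > fs/2 = 18.2 kHz, folds to fs − 35.4 kHz = 1 kHz.
132.2 kHz mod fs = 23 kHz.
23 kHz > fs/2 = 18.2 kHz, folds to fs − 23 kHz = 13.4 kHz.
159 kHz mod fs = 13.4 kHz.
13.4 kHz ≤ fs/2 = 18.2 kHz, appears at 13.4 kHz.
Distinct values: {1 kHz, 8.6 kHz, 13.4 kHz} → 3.

3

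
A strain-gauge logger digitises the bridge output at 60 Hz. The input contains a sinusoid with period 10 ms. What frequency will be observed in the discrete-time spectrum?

20 Hz

T = 10 ms → f = 1/T = 100 Hz.
100 Hz mod fs = 40 Hz.
40 Hz > fs/2 = 30 Hz, folds to fs − 40 Hz = 20 Hz.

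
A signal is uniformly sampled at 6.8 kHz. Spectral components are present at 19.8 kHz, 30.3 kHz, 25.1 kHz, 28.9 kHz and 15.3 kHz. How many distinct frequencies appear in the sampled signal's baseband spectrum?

4

fs/2 = 3.4 kHz.
19.8 kHz mod fs = 6.2 kHz.
6.2 kHz > fs/2 = 3.4 kHz, folds to fs − 6.2 kHz = 0.6 kHz.
30.3 kHz mod fs = 3.1 kHz.
3.1 kHz ≤ fs/2 = 3.4 kHz, appears at 3.1 kHz.
25.1 kHz mod fs = 4.7 kHz.
4.7 kHz > fs/2 = 3.4 kHz, folds to fs − 4.7 kHz = 2.1 kHz.
28.9 kHz mod fs = 1.7 kHz.
1.7 kHz ≤ fs/2 = 3.4 kHz, appears at 1.7 kHz.
15.3 kHz mod fs = 1.7 kHz.
1.7 kHz ≤ fs/2 = 3.4 kHz, appears at 1.7 kHz.
Distinct values: {0.6 kHz, 1.7 kHz, 2.1 kHz, 3.1 kHz} → 4.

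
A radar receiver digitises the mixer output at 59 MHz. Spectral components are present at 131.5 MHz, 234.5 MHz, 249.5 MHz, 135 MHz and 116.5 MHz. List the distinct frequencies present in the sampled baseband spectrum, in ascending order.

fs/2 = 29.5 MHz.
131.5 MHz mod fs = 13.5 MHz.
13.5 MHz ≤ fs/2 = 29.5 MHz, appears at 13.5 MHz.
234.5 MHz mod fs = 57.5 MHz.
57.5 MHz > fs/2 = 29.5 MHz, folds to fs − 57.5 MHz = 1.5 MHz.
249.5 MHz mod fs = 13.5 MHz.
13.5 MHz ≤ fs/2 = 29.5 MHz, appears at 13.5 MHz.
135 MHz mod fs = 17 MHz.
17 MHz ≤ fs/2 = 29.5 MHz, appears at 17 MHz.
116.5 MHz mod fs = 57.5 MHz.
57.5 MHz > fs/2 = 29.5 MHz, folds to fs − 57.5 MHz = 1.5 MHz.
Distinct values: {1.5 MHz, 13.5 MHz, 17 MHz}.

1.5 MHz, 13.5 MHz, 17 MHz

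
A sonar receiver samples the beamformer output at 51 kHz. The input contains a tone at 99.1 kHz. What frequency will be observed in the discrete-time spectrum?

99.1 kHz mod fs = 48.1 kHz.
48.1 kHz > fs/2 = 25.5 kHz, folds to fs − 48.1 kHz = 2.9 kHz.

2.9 kHz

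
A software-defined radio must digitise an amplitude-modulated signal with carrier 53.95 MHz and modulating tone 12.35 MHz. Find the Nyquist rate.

AM sidebands sit at fc ± fm = 41.6 MHz and 66.3 MHz.
Highest-frequency component: 66.3 MHz.
Nyquist rate = 2 × 66.3 MHz = 132.6 MHz.

132.6 MHz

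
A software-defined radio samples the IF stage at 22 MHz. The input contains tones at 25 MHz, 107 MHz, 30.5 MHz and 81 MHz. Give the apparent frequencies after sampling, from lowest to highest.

fs/2 = 11 MHz.
25 MHz mod fs = 3 MHz.
3 MHz ≤ fs/2 = 11 MHz, appears at 3 MHz.
107 MHz mod fs = 19 MHz.
19 MHz > fs/2 = 11 MHz, folds to fs − 19 MHz = 3 MHz.
30.5 MHz mod fs = 8.5 MHz.
8.5 MHz ≤ fs/2 = 11 MHz, appears at 8.5 MHz.
81 MHz mod fs = 15 MHz.
15 MHz > fs/2 = 11 MHz, folds to fs − 15 MHz = 7 MHz.
Distinct values: {3 MHz, 7 MHz, 8.5 MHz}.

3 MHz, 7 MHz, 8.5 MHz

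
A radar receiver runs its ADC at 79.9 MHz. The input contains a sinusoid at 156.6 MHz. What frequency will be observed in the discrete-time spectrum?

156.6 MHz mod fs = 76.7 MHz.
76.7 MHz > fs/2 = 39.95 MHz, folds to fs − 76.7 MHz = 3.2 MHz.

3.2 MHz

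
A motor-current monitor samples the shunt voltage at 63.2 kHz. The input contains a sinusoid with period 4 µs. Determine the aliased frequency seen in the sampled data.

T = 4 µs → f = 1/T = 250 kHz.
250 kHz mod fs = 60.4 kHz.
60.4 kHz > fs/2 = 31.6 kHz, folds to fs − 60.4 kHz = 2.8 kHz.

2.8 kHz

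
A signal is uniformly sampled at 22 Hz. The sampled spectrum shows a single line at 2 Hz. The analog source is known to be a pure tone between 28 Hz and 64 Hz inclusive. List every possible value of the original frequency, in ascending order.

42 Hz, 46 Hz, 64 Hz

Frequencies that alias to 2 Hz are k·fs ± 2 Hz for integer k ≥ 0.
k=0: 2 Hz.
k=1: 20 Hz, 24 Hz.
k=2: 42 Hz, 46 Hz.
k=3: 64 Hz, 68 Hz.
k=4: 86 Hz, 90 Hz.
Within [28 Hz, 64 Hz]: 42 Hz, 46 Hz, 64 Hz.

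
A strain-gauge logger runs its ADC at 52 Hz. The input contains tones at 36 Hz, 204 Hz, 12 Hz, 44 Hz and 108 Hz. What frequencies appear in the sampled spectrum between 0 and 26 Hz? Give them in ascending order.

4 Hz, 8 Hz, 12 Hz, 16 Hz

fs/2 = 26 Hz.
36 Hz > fs/2 = 26 Hz, folds to fs − 36 Hz = 16 Hz.
204 Hz mod fs = 48 Hz.
48 Hz > fs/2 = 26 Hz, folds to fs − 48 Hz = 4 Hz.
12 Hz ≤ fs/2 = 26 Hz, passes unchanged.
44 Hz > fs/2 = 26 Hz, folds to fs − 44 Hz = 8 Hz.
108 Hz mod fs = 4 Hz.
4 Hz ≤ fs/2 = 26 Hz, appears at 4 Hz.
Distinct values: {4 Hz, 8 Hz, 12 Hz, 16 Hz}.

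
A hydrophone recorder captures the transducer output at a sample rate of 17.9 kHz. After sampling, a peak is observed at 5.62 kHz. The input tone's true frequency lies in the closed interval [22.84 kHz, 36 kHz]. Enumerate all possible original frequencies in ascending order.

23.52 kHz, 30.18 kHz

Frequencies that alias to 5.62 kHz are k·fs ± 5.62 kHz for integer k ≥ 0.
k=0: 5.62 kHz.
k=1: 12.28 kHz, 23.52 kHz.
k=2: 30.18 kHz, 41.42 kHz.
k=3: 48.08 kHz, 59.32 kHz.
Within [22.84 kHz, 36 kHz]: 23.52 kHz, 30.18 kHz.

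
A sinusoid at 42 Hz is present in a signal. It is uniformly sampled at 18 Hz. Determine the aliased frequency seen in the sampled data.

42 Hz mod fs = 6 Hz.
6 Hz ≤ fs/2 = 9 Hz, appears at 6 Hz.

6 Hz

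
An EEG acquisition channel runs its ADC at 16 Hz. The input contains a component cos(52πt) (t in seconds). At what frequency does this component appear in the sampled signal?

6 Hz

ω = 52π rad/s → f = ω/(2π) = 26 Hz.
26 Hz mod fs = 10 Hz.
10 Hz > fs/2 = 8 Hz, folds to fs − 10 Hz = 6 Hz.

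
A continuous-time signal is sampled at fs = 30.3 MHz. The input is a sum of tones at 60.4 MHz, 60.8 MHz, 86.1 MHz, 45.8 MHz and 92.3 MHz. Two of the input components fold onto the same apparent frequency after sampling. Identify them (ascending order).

fs/2 = 15.15 MHz.
60.4 MHz mod fs = 30.1 MHz.
30.1 MHz > fs/2 = 15.15 MHz, folds to fs − 30.1 MHz = 0.2 MHz.
60.8 MHz mod fs = 0.2 MHz.
0.2 MHz ≤ fs/2 = 15.15 MHz, appears at 0.2 MHz.
86.1 MHz mod fs = 25.5 MHz.
25.5 MHz > fs/2 = 15.15 MHz, folds to fs − 25.5 MHz = 4.8 MHz.
45.8 MHz mod fs = 15.5 MHz.
15.5 MHz > fs/2 = 15.15 MHz, folds to fs − 15.5 MHz = 14.8 MHz.
92.3 MHz mod fs = 1.4 MHz.
1.4 MHz ≤ fs/2 = 15.15 MHz, appears at 1.4 MHz.
60.4 MHz and 60.8 MHz both map to 0.2 MHz.

60.4 MHz, 60.8 MHz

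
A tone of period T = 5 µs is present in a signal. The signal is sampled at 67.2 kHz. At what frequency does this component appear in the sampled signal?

1.6 kHz

T = 5 µs → f = 1/T = 200 kHz.
200 kHz mod fs = 65.6 kHz.
65.6 kHz > fs/2 = 33.6 kHz, folds to fs − 65.6 kHz = 1.6 kHz.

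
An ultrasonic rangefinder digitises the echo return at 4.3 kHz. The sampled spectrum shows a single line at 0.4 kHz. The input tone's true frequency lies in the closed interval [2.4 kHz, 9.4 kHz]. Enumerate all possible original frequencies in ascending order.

3.9 kHz, 4.7 kHz, 8.2 kHz, 9 kHz

Frequencies that alias to 0.4 kHz are k·fs ± 0.4 kHz for integer k ≥ 0.
k=0: 0.4 kHz.
k=1: 3.9 kHz, 4.7 kHz.
k=2: 8.2 kHz, 9 kHz.
k=3: 12.5 kHz, 13.3 kHz.
Within [2.4 kHz, 9.4 kHz]: 3.9 kHz, 4.7 kHz, 8.2 kHz, 9 kHz.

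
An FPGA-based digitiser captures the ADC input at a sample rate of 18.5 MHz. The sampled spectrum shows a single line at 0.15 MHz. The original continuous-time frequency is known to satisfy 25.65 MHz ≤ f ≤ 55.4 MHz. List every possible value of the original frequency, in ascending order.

36.85 MHz, 37.15 MHz, 55.35 MHz

Frequencies that alias to 0.15 MHz are k·fs ± 0.15 MHz for integer k ≥ 0.
k=0: 0.15 MHz.
k=1: 18.35 MHz, 18.65 MHz.
k=2: 36.85 MHz, 37.15 MHz.
k=3: 55.35 MHz, 55.65 MHz.
k=4: 73.85 MHz, 74.15 MHz.
Within [25.65 MHz, 55.4 MHz]: 36.85 MHz, 37.15 MHz, 55.35 MHz.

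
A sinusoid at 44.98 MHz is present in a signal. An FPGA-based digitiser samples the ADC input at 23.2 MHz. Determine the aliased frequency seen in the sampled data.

44.98 MHz mod fs = 21.78 MHz.
21.78 MHz > fs/2 = 11.6 MHz, folds to fs − 21.78 MHz = 1.42 MHz.

1.42 MHz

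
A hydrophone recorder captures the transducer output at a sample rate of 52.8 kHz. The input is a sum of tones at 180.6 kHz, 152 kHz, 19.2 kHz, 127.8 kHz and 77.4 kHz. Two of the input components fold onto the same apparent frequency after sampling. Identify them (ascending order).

127.8 kHz, 180.6 kHz

fs/2 = 26.4 kHz.
180.6 kHz mod fs = 22.2 kHz.
22.2 kHz ≤ fs/2 = 26.4 kHz, appears at 22.2 kHz.
152 kHz mod fs = 46.4 kHz.
46.4 kHz > fs/2 = 26.4 kHz, folds to fs − 46.4 kHz = 6.4 kHz.
19.2 kHz ≤ fs/2 = 26.4 kHz, passes unchanged.
127.8 kHz mod fs = 22.2 kHz.
22.2 kHz ≤ fs/2 = 26.4 kHz, appears at 22.2 kHz.
77.4 kHz mod fs = 24.6 kHz.
24.6 kHz ≤ fs/2 = 26.4 kHz, appears at 24.6 kHz.
127.8 kHz and 180.6 kHz both map to 22.2 kHz.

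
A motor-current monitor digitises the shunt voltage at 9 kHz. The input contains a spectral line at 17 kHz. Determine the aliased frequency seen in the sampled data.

1 kHz

17 kHz mod fs = 8 kHz.
8 kHz > fs/2 = 4.5 kHz, folds to fs − 8 kHz = 1 kHz.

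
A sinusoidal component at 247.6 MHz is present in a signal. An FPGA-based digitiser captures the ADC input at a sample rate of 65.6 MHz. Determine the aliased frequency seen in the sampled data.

247.6 MHz mod fs = 50.8 MHz.
50.8 MHz > fs/2 = 32.8 MHz, folds to fs − 50.8 MHz = 14.8 MHz.

14.8 MHz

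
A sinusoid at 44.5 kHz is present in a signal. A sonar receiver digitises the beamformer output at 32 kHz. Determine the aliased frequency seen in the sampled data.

44.5 kHz mod fs = 12.5 kHz.
12.5 kHz ≤ fs/2 = 16 kHz, appears at 12.5 kHz.

12.5 kHz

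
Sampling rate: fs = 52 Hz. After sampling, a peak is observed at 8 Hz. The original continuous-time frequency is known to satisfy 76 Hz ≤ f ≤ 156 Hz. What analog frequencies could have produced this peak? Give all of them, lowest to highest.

96 Hz, 112 Hz, 148 Hz

Frequencies that alias to 8 Hz are k·fs ± 8 Hz for integer k ≥ 0.
k=0: 8 Hz.
k=1: 44 Hz, 60 Hz.
k=2: 96 Hz, 112 Hz.
k=3: 148 Hz, 164 Hz.
k=4: 200 Hz, 216 Hz.
Within [76 Hz, 156 Hz]: 96 Hz, 112 Hz, 148 Hz.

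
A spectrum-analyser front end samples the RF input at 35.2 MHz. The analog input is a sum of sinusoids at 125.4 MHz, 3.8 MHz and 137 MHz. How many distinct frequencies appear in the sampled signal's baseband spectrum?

fs/2 = 17.6 MHz.
125.4 MHz mod fs = 19.8 MHz.
19.8 MHz > fs/2 = 17.6 MHz, folds to fs − 19.8 MHz = 15.4 MHz.
3.8 MHz ≤ fs/2 = 17.6 MHz, passes unchanged.
137 MHz mod fs = 31.4 MHz.
31.4 MHz > fs/2 = 17.6 MHz, folds to fs − 31.4 MHz = 3.8 MHz.
Distinct values: {3.8 MHz, 15.4 MHz} → 2.

2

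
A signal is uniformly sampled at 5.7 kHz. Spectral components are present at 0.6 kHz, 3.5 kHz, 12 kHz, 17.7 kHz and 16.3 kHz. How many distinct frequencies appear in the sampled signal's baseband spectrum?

fs/2 = 2.85 kHz.
0.6 kHz ≤ fs/2 = 2.85 kHz, passes unchanged.
3.5 kHz > fs/2 = 2.85 kHz, folds to fs − 3.5 kHz = 2.2 kHz.
12 kHz mod fs = 0.6 kHz.
0.6 kHz ≤ fs/2 = 2.85 kHz, appears at 0.6 kHz.
17.7 kHz mod fs = 0.6 kHz.
0.6 kHz ≤ fs/2 = 2.85 kHz, appears at 0.6 kHz.
16.3 kHz mod fs = 4.9 kHz.
4.9 kHz > fs/2 = 2.85 kHz, folds to fs − 4.9 kHz = 0.8 kHz.
Distinct values: {0.6 kHz, 0.8 kHz, 2.2 kHz} → 3.

3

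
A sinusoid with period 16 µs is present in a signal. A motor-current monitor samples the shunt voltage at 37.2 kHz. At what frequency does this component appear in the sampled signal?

11.9 kHz

T = 16 µs → f = 1/T = 62.5 kHz.
62.5 kHz mod fs = 25.3 kHz.
25.3 kHz > fs/2 = 18.6 kHz, folds to fs − 25.3 kHz = 11.9 kHz.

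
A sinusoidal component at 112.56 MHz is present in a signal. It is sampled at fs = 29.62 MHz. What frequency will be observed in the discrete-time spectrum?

5.92 MHz

112.56 MHz mod fs = 23.7 MHz.
23.7 MHz > fs/2 = 14.81 MHz, folds to fs − 23.7 MHz = 5.92 MHz.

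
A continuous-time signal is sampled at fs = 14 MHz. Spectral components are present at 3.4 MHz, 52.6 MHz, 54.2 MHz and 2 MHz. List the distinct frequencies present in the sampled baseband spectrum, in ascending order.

fs/2 = 7 MHz.
3.4 MHz ≤ fs/2 = 7 MHz, passes unchanged.
52.6 MHz mod fs = 10.6 MHz.
10.6 MHz > fs/2 = 7 MHz, folds to fs − 10.6 MHz = 3.4 MHz.
54.2 MHz mod fs = 12.2 MHz.
12.2 MHz > fs/2 = 7 MHz, folds to fs − 12.2 MHz = 1.8 MHz.
2 MHz ≤ fs/2 = 7 MHz, passes unchanged.
Distinct values: {1.8 MHz, 2 MHz, 3.4 MHz}.

1.8 MHz, 2 MHz, 3.4 MHz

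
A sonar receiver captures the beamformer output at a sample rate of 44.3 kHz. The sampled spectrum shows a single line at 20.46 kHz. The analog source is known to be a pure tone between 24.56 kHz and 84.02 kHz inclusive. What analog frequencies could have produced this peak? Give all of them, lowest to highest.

64.76 kHz, 68.14 kHz

Frequencies that alias to 20.46 kHz are k·fs ± 20.46 kHz for integer k ≥ 0.
k=0: 20.46 kHz.
k=1: 23.84 kHz, 64.76 kHz.
k=2: 68.14 kHz, 109.06 kHz.
k=3: 112.44 kHz, 153.36 kHz.
Within [24.56 kHz, 84.02 kHz]: 64.76 kHz, 68.14 kHz.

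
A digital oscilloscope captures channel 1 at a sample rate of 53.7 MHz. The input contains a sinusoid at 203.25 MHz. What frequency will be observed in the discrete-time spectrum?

11.55 MHz

203.25 MHz mod fs = 42.15 MHz.
42.15 MHz > fs/2 = 26.85 MHz, folds to fs − 42.15 MHz = 11.55 MHz.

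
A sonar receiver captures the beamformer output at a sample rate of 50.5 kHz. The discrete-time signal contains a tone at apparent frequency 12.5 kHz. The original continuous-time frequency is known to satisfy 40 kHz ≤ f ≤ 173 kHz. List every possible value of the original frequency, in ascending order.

Frequencies that alias to 12.5 kHz are k·fs ± 12.5 kHz for integer k ≥ 0.
k=0: 12.5 kHz.
k=1: 38 kHz, 63 kHz.
k=2: 88.5 kHz, 113.5 kHz.
k=3: 139 kHz, 164 kHz.
k=4: 189.5 kHz, 214.5 kHz.
Within [40 kHz, 173 kHz]: 63 kHz, 88.5 kHz, 113.5 kHz, 139 kHz, 164 kHz.

63 kHz, 88.5 kHz, 113.5 kHz, 139 kHz, 164 kHz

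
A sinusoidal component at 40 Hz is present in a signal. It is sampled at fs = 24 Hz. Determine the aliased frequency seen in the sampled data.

8 Hz

40 Hz mod fs = 16 Hz.
16 Hz > fs/2 = 12 Hz, folds to fs − 16 Hz = 8 Hz.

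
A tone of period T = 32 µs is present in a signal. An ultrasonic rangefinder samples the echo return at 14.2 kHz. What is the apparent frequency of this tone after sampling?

T = 32 µs → f = 1/T = 31.25 kHz.
31.25 kHz mod fs = 2.85 kHz.
2.85 kHz ≤ fs/2 = 7.1 kHz, appears at 2.85 kHz.

2.85 kHz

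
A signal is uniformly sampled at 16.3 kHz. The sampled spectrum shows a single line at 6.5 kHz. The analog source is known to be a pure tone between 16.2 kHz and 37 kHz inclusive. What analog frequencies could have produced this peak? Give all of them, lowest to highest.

Frequencies that alias to 6.5 kHz are k·fs ± 6.5 kHz for integer k ≥ 0.
k=0: 6.5 kHz.
k=1: 9.8 kHz, 22.8 kHz.
k=2: 26.1 kHz, 39.1 kHz.
k=3: 42.4 kHz, 55.4 kHz.
Within [16.2 kHz, 37 kHz]: 22.8 kHz, 26.1 kHz.

22.8 kHz, 26.1 kHz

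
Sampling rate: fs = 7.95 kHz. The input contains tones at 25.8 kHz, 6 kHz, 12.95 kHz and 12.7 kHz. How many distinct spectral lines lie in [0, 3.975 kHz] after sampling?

fs/2 = 3.975 kHz.
25.8 kHz mod fs = 1.95 kHz.
1.95 kHz ≤ fs/2 = 3.975 kHz, appears at 1.95 kHz.
6 kHz > fs/2 = 3.975 kHz, folds to fs − 6 kHz = 1.95 kHz.
12.95 kHz mod fs = 5 kHz.
5 kHz > fs/2 = 3.975 kHz, folds to fs − 5 kHz = 2.95 kHz.
12.7 kHz mod fs = 4.75 kHz.
4.75 kHz > fs/2 = 3.975 kHz, folds to fs − 4.75 kHz = 3.2 kHz.
Distinct values: {1.95 kHz, 2.95 kHz, 3.2 kHz} → 3.

3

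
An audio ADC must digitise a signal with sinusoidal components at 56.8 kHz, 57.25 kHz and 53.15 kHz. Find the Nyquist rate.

114.5 kHz

Highest-frequency component: 57.25 kHz.
Nyquist rate = 2 × 57.25 kHz = 114.5 kHz.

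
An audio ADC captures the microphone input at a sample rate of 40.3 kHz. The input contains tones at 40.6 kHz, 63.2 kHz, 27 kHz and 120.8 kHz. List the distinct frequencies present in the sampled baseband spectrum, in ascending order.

0.1 kHz, 0.3 kHz, 13.3 kHz, 17.4 kHz

fs/2 = 20.15 kHz.
40.6 kHz mod fs = 0.3 kHz.
0.3 kHz ≤ fs/2 = 20.15 kHz, appears at 0.3 kHz.
63.2 kHz mod fs = 22.9 kHz.
22.9 kHz > fs/2 = 20.15 kHz, folds to fs − 22.9 kHz = 17.4 kHz.
27 kHz > fs/2 = 20.15 kHz, folds to fs − 27 kHz = 13.3 kHz.
120.8 kHz mod fs = 40.2 kHz.
40.2 kHz > fs/2 = 20.15 kHz, folds to fs − 40.2 kHz = 0.1 kHz.
Distinct values: {0.1 kHz, 0.3 kHz, 13.3 kHz, 17.4 kHz}.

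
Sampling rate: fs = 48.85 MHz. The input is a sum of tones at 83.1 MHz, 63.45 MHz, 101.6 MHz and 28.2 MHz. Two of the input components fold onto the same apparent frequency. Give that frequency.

14.6 MHz

fs/2 = 24.425 MHz.
83.1 MHz mod fs = 34.25 MHz.
34.25 MHz > fs/2 = 24.425 MHz, folds to fs − 34.25 MHz = 14.6 MHz.
63.45 MHz mod fs = 14.6 MHz.
14.6 MHz ≤ fs/2 = 24.425 MHz, appears at 14.6 MHz.
101.6 MHz mod fs = 3.9 MHz.
3.9 MHz ≤ fs/2 = 24.425 MHz, appears at 3.9 MHz.
28.2 MHz > fs/2 = 24.425 MHz, folds to fs − 28.2 MHz = 20.65 MHz.
63.45 MHz and 83.1 MHz both map to 14.6 MHz.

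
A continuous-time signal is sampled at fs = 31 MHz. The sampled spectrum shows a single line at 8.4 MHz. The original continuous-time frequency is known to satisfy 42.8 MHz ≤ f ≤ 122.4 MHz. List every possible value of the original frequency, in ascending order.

53.6 MHz, 70.4 MHz, 84.6 MHz, 101.4 MHz, 115.6 MHz

Frequencies that alias to 8.4 MHz are k·fs ± 8.4 MHz for integer k ≥ 0.
k=0: 8.4 MHz.
k=1: 22.6 MHz, 39.4 MHz.
k=2: 53.6 MHz, 70.4 MHz.
k=3: 84.6 MHz, 101.4 MHz.
k=4: 115.6 MHz, 132.4 MHz.
k=5: 146.6 MHz, 163.4 MHz.
Within [42.8 MHz, 122.4 MHz]: 53.6 MHz, 70.4 MHz, 84.6 MHz, 101.4 MHz, 115.6 MHz.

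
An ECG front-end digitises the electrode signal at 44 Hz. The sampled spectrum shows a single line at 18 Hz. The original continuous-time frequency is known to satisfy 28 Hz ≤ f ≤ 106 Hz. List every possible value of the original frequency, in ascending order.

Frequencies that alias to 18 Hz are k·fs ± 18 Hz for integer k ≥ 0.
k=0: 18 Hz.
k=1: 26 Hz, 62 Hz.
k=2: 70 Hz, 106 Hz.
k=3: 114 Hz, 150 Hz.
Within [28 Hz, 106 Hz]: 62 Hz, 70 Hz, 106 Hz.

62 Hz, 70 Hz, 106 Hz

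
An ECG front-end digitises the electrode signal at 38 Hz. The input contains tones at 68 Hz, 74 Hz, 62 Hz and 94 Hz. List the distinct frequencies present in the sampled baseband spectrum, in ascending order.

fs/2 = 19 Hz.
68 Hz mod fs = 30 Hz.
30 Hz > fs/2 = 19 Hz, folds to fs − 30 Hz = 8 Hz.
74 Hz mod fs = 36 Hz.
36 Hz > fs/2 = 19 Hz, folds to fs − 36 Hz = 2 Hz.
62 Hz mod fs = 24 Hz.
24 Hz > fs/2 = 19 Hz, folds to fs − 24 Hz = 14 Hz.
94 Hz mod fs = 18 Hz.
18 Hz ≤ fs/2 = 19 Hz, appears at 18 Hz.
Distinct values: {2 Hz, 8 Hz, 14 Hz, 18 Hz}.

2 Hz, 8 Hz, 14 Hz, 18 Hz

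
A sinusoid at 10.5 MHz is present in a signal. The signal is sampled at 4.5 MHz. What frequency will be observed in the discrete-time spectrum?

10.5 MHz mod fs = 1.5 MHz.
1.5 MHz ≤ fs/2 = 2.25 MHz, appears at 1.5 MHz.

1.5 MHz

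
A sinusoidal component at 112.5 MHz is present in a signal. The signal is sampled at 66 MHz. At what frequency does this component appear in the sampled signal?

112.5 MHz mod fs = 46.5 MHz.
46.5 MHz > fs/2 = 33 MHz, folds to fs − 46.5 MHz = 19.5 MHz.

19.5 MHz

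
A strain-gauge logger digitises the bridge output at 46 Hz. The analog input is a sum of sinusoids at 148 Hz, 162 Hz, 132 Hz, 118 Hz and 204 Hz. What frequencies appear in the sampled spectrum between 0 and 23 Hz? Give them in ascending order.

6 Hz, 10 Hz, 20 Hz, 22 Hz

fs/2 = 23 Hz.
148 Hz mod fs = 10 Hz.
10 Hz ≤ fs/2 = 23 Hz, appears at 10 Hz.
162 Hz mod fs = 24 Hz.
24 Hz > fs/2 = 23 Hz, folds to fs − 24 Hz = 22 Hz.
132 Hz mod fs = 40 Hz.
40 Hz > fs/2 = 23 Hz, folds to fs − 40 Hz = 6 Hz.
118 Hz mod fs = 26 Hz.
26 Hz > fs/2 = 23 Hz, folds to fs − 26 Hz = 20 Hz.
204 Hz mod fs = 20 Hz.
20 Hz ≤ fs/2 = 23 Hz, appears at 20 Hz.
Distinct values: {6 Hz, 10 Hz, 20 Hz, 22 Hz}.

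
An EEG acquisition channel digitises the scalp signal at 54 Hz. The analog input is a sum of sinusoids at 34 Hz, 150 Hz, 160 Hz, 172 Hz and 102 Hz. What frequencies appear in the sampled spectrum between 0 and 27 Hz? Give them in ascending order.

fs/2 = 27 Hz.
34 Hz > fs/2 = 27 Hz, folds to fs − 34 Hz = 20 Hz.
150 Hz mod fs = 42 Hz.
42 Hz > fs/2 = 27 Hz, folds to fs − 42 Hz = 12 Hz.
160 Hz mod fs = 52 Hz.
52 Hz > fs/2 = 27 Hz, folds to fs − 52 Hz = 2 Hz.
172 Hz mod fs = 10 Hz.
10 Hz ≤ fs/2 = 27 Hz, appears at 10 Hz.
102 Hz mod fs = 48 Hz.
48 Hz > fs/2 = 27 Hz, folds to fs − 48 Hz = 6 Hz.
Distinct values: {2 Hz, 6 Hz, 10 Hz, 12 Hz, 20 Hz}.

2 Hz, 6 Hz, 10 Hz, 12 Hz, 20 Hz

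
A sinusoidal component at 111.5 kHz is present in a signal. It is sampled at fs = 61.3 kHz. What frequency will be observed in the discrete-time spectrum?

11.1 kHz

111.5 kHz mod fs = 50.2 kHz.
50.2 kHz > fs/2 = 30.65 kHz, folds to fs − 50.2 kHz = 11.1 kHz.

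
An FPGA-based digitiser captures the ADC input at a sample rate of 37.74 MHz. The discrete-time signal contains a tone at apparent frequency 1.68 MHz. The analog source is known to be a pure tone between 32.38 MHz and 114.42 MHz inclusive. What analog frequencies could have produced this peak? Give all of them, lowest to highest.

Frequencies that alias to 1.68 MHz are k·fs ± 1.68 MHz for integer k ≥ 0.
k=0: 1.68 MHz.
k=1: 36.06 MHz, 39.42 MHz.
k=2: 73.8 MHz, 77.16 MHz.
k=3: 111.54 MHz, 114.9 MHz.
k=4: 149.28 MHz, 152.64 MHz.
Within [32.38 MHz, 114.42 MHz]: 36.06 MHz, 39.42 MHz, 73.8 MHz, 77.16 MHz, 111.54 MHz.

36.06 MHz, 39.42 MHz, 73.8 MHz, 77.16 MHz, 111.54 MHz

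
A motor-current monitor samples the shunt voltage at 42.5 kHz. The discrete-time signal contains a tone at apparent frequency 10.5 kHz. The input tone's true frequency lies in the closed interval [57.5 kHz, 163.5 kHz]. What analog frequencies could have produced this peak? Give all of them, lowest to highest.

Frequencies that alias to 10.5 kHz are k·fs ± 10.5 kHz for integer k ≥ 0.
k=0: 10.5 kHz.
k=1: 32 kHz, 53 kHz.
k=2: 74.5 kHz, 95.5 kHz.
k=3: 117 kHz, 138 kHz.
k=4: 159.5 kHz, 180.5 kHz.
k=5: 202 kHz, 223 kHz.
Within [57.5 kHz, 163.5 kHz]: 74.5 kHz, 95.5 kHz, 117 kHz, 138 kHz, 159.5 kHz.

74.5 kHz, 95.5 kHz, 117 kHz, 138 kHz, 159.5 kHz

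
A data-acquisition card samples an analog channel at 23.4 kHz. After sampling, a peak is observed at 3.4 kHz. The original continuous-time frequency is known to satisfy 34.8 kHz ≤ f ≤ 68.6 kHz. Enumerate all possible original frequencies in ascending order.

Frequencies that alias to 3.4 kHz are k·fs ± 3.4 kHz for integer k ≥ 0.
k=0: 3.4 kHz.
k=1: 20 kHz, 26.8 kHz.
k=2: 43.4 kHz, 50.2 kHz.
k=3: 66.8 kHz, 73.6 kHz.
k=4: 90.2 kHz, 97 kHz.
Within [34.8 kHz, 68.6 kHz]: 43.4 kHz, 50.2 kHz, 66.8 kHz.

43.4 kHz, 50.2 kHz, 66.8 kHz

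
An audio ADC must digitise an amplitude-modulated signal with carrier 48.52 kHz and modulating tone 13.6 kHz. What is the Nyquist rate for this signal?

124.24 kHz

AM sidebands sit at fc ± fm = 34.92 kHz and 62.12 kHz.
Highest-frequency component: 62.12 kHz.
Nyquist rate = 2 × 62.12 kHz = 124.24 kHz.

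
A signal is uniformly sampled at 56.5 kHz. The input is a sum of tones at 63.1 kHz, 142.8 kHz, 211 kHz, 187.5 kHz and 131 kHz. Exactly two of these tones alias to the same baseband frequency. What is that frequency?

fs/2 = 28.25 kHz.
63.1 kHz mod fs = 6.6 kHz.
6.6 kHz ≤ fs/2 = 28.25 kHz, appears at 6.6 kHz.
142.8 kHz mod fs = 29.8 kHz.
29.8 kHz > fs/2 = 28.25 kHz, folds to fs − 29.8 kHz = 26.7 kHz.
211 kHz mod fs = 41.5 kHz.
41.5 kHz > fs/2 = 28.25 kHz, folds to fs − 41.5 kHz = 15 kHz.
187.5 kHz mod fs = 18 kHz.
18 kHz ≤ fs/2 = 28.25 kHz, appears at 18 kHz.
131 kHz mod fs = 18 kHz.
18 kHz ≤ fs/2 = 28.25 kHz, appears at 18 kHz.
131 kHz and 187.5 kHz both map to 18 kHz.

18 kHz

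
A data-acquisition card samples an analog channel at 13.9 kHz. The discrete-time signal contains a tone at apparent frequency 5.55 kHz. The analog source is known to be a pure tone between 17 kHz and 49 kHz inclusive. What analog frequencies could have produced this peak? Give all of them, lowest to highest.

Frequencies that alias to 5.55 kHz are k·fs ± 5.55 kHz for integer k ≥ 0.
k=0: 5.55 kHz.
k=1: 8.35 kHz, 19.45 kHz.
k=2: 22.25 kHz, 33.35 kHz.
k=3: 36.15 kHz, 47.25 kHz.
k=4: 50.05 kHz, 61.15 kHz.
Within [17 kHz, 49 kHz]: 19.45 kHz, 22.25 kHz, 33.35 kHz, 36.15 kHz, 47.25 kHz.

19.45 kHz, 22.25 kHz, 33.35 kHz, 36.15 kHz, 47.25 kHz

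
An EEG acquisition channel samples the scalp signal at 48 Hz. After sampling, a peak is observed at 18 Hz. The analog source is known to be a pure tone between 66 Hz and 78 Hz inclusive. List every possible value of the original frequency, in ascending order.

66 Hz, 78 Hz

Frequencies that alias to 18 Hz are k·fs ± 18 Hz for integer k ≥ 0.
k=0: 18 Hz.
k=1: 30 Hz, 66 Hz.
k=2: 78 Hz, 114 Hz.
k=3: 126 Hz, 162 Hz.
Within [66 Hz, 78 Hz]: 66 Hz, 78 Hz.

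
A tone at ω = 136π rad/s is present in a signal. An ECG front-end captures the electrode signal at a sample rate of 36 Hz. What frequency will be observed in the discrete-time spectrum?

4 Hz

ω = 136π rad/s → f = ω/(2π) = 68 Hz.
68 Hz mod fs = 32 Hz.
32 Hz > fs/2 = 18 Hz, folds to fs − 32 Hz = 4 Hz.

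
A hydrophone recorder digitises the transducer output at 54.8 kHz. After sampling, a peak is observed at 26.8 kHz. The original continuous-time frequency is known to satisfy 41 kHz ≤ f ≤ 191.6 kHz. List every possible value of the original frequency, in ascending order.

81.6 kHz, 82.8 kHz, 136.4 kHz, 137.6 kHz, 191.2 kHz

Frequencies that alias to 26.8 kHz are k·fs ± 26.8 kHz for integer k ≥ 0.
k=0: 26.8 kHz.
k=1: 28 kHz, 81.6 kHz.
k=2: 82.8 kHz, 136.4 kHz.
k=3: 137.6 kHz, 191.2 kHz.
k=4: 192.4 kHz, 246 kHz.
Within [41 kHz, 191.6 kHz]: 81.6 kHz, 82.8 kHz, 136.4 kHz, 137.6 kHz, 191.2 kHz.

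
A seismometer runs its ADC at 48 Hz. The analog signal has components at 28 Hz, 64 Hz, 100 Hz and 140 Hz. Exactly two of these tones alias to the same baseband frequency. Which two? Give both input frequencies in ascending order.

fs/2 = 24 Hz.
28 Hz > fs/2 = 24 Hz, folds to fs − 28 Hz = 20 Hz.
64 Hz mod fs = 16 Hz.
16 Hz ≤ fs/2 = 24 Hz, appears at 16 Hz.
100 Hz mod fs = 4 Hz.
4 Hz ≤ fs/2 = 24 Hz, appears at 4 Hz.
140 Hz mod fs = 44 Hz.
44 Hz > fs/2 = 24 Hz, folds to fs − 44 Hz = 4 Hz.
100 Hz and 140 Hz both map to 4 Hz.

100 Hz, 140 Hz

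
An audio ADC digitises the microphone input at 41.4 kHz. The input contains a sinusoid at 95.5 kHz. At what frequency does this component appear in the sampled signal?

12.7 kHz

95.5 kHz mod fs = 12.7 kHz.
12.7 kHz ≤ fs/2 = 20.7 kHz, appears at 12.7 kHz.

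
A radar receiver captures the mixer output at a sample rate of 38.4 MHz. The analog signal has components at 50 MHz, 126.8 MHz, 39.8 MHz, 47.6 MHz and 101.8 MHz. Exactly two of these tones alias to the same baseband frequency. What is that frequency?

11.6 MHz

fs/2 = 19.2 MHz.
50 MHz mod fs = 11.6 MHz.
11.6 MHz ≤ fs/2 = 19.2 MHz, appears at 11.6 MHz.
126.8 MHz mod fs = 11.6 MHz.
11.6 MHz ≤ fs/2 = 19.2 MHz, appears at 11.6 MHz.
39.8 MHz mod fs = 1.4 MHz.
1.4 MHz ≤ fs/2 = 19.2 MHz, appears at 1.4 MHz.
47.6 MHz mod fs = 9.2 MHz.
9.2 MHz ≤ fs/2 = 19.2 MHz, appears at 9.2 MHz.
101.8 MHz mod fs = 25 MHz.
25 MHz > fs/2 = 19.2 MHz, folds to fs − 25 MHz = 13.4 MHz.
50 MHz and 126.8 MHz both map to 11.6 MHz.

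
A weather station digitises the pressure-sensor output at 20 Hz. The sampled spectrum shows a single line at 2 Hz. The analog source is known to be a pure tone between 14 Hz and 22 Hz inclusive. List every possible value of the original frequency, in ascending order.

18 Hz, 22 Hz

Frequencies that alias to 2 Hz are k·fs ± 2 Hz for integer k ≥ 0.
k=0: 2 Hz.
k=1: 18 Hz, 22 Hz.
k=2: 38 Hz, 42 Hz.
Within [14 Hz, 22 Hz]: 18 Hz, 22 Hz.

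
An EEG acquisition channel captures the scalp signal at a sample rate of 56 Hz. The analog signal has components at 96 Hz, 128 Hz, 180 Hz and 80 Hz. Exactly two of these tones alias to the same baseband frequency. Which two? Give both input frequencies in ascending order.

fs/2 = 28 Hz.
96 Hz mod fs = 40 Hz.
40 Hz > fs/2 = 28 Hz, folds to fs − 40 Hz = 16 Hz.
128 Hz mod fs = 16 Hz.
16 Hz ≤ fs/2 = 28 Hz, appears at 16 Hz.
180 Hz mod fs = 12 Hz.
12 Hz ≤ fs/2 = 28 Hz, appears at 12 Hz.
80 Hz mod fs = 24 Hz.
24 Hz ≤ fs/2 = 28 Hz, appears at 24 Hz.
96 Hz and 128 Hz both map to 16 Hz.

96 Hz, 128 Hz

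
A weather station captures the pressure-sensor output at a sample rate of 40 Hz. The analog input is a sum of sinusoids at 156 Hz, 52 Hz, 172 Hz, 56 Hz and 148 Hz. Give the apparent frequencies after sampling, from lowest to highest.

fs/2 = 20 Hz.
156 Hz mod fs = 36 Hz.
36 Hz > fs/2 = 20 Hz, folds to fs − 36 Hz = 4 Hz.
52 Hz mod fs = 12 Hz.
12 Hz ≤ fs/2 = 20 Hz, appears at 12 Hz.
172 Hz mod fs = 12 Hz.
12 Hz ≤ fs/2 = 20 Hz, appears at 12 Hz.
56 Hz mod fs = 16 Hz.
16 Hz ≤ fs/2 = 20 Hz, appears at 16 Hz.
148 Hz mod fs = 28 Hz.
28 Hz > fs/2 = 20 Hz, folds to fs − 28 Hz = 12 Hz.
Distinct values: {4 Hz, 12 Hz, 16 Hz}.

4 Hz, 12 Hz, 16 Hz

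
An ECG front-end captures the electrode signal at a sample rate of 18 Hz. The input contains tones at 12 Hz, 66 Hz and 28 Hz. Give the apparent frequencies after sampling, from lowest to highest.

fs/2 = 9 Hz.
12 Hz > fs/2 = 9 Hz, folds to fs − 12 Hz = 6 Hz.
66 Hz mod fs = 12 Hz.
12 Hz > fs/2 = 9 Hz, folds to fs − 12 Hz = 6 Hz.
28 Hz mod fs = 10 Hz.
10 Hz > fs/2 = 9 Hz, folds to fs − 10 Hz = 8 Hz.
Distinct values: {6 Hz, 8 Hz}.

6 Hz, 8 Hz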